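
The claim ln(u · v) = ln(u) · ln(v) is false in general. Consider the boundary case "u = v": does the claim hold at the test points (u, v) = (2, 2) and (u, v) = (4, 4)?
No, fails at both test points

At (2, 2): LHS = ln(4) ≈ 1.386 ≠ RHS = ln(2)² ≈ 0.4805
At (4, 4): LHS = ln(16) ≈ 2.773 ≠ RHS = ln(4)² ≈ 1.922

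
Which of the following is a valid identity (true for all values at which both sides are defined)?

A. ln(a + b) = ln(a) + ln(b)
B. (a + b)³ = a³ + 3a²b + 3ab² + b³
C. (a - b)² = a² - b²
B

A: fails at (3, 7) — LHS = ln(10) ≈ 2.303, RHS = ln(3) + ln(7) ≈ 3.045.
B: holds — e.g. at (3, 5), both sides equal 512.
C: fails at (5, 8) — LHS = 9, RHS = -39.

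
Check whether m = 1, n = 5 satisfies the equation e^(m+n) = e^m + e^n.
Substituting m = 1, n = 5:

LHS = e^(1+5) = e^6 ≈ 403.4
RHS = e^1 + e^5 = e + e^5 ≈ 151.1

LHS ≠ RHS, so the equation does not hold at this point.

Answer: Fails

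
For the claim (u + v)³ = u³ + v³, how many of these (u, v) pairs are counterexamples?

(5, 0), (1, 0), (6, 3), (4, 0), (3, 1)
2

Testing each pair:
(5, 0): LHS = 125, RHS = 125 → satisfies claim
(1, 0): LHS = 1, RHS = 1 → satisfies claim
(6, 3): LHS = 729, RHS = 243 → counterexample
(4, 0): LHS = 64, RHS = 64 → satisfies claim
(3, 1): LHS = 64, RHS = 28 → counterexample

That makes 2 counterexamples.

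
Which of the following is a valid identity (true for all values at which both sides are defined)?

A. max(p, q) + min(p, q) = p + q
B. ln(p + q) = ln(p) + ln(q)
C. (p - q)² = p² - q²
A

A: holds — e.g. at (0, 1), both sides equal 1.
B: fails at (2, 7) — LHS = ln(9) ≈ 2.197, RHS = ln(2) + ln(7) ≈ 2.639.
C: fails at (4, 6) — LHS = 4, RHS = -20.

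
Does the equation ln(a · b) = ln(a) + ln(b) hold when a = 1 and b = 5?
Holds

Substituting a = 1, b = 5:

LHS = ln(1 · 5) = ln(5) ≈ 1.609
RHS = ln(1) + ln(5) = ln(5) ≈ 1.609

LHS = RHS, so the equation holds at this point.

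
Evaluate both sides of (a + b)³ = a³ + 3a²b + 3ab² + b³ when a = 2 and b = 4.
LHS = (2 + 4)³ = 216
RHS = 2³ + 3·2²·4 + 3·2·4² + 4³ = 216

LHS = RHS: the two sides agree.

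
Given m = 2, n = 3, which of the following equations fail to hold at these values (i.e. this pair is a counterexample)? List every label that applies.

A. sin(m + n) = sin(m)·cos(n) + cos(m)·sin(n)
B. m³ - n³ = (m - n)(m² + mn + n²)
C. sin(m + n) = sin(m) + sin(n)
Evaluating each claim at the given values:
A. LHS = sin(5) ≈ -0.9589, RHS = sin(2)·cos(3) + sin(3)·cos(2) ≈ -0.9589 → holds here (LHS = RHS)
B. LHS = -19, RHS = -19 → holds here (LHS = RHS)
C. LHS = sin(5) ≈ -0.9589, RHS = sin(3) + sin(2) ≈ 1.05 → fails here (LHS ≠ RHS)

Answer: C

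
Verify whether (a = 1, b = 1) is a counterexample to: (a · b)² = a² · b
No

Substituting a = 1, b = 1:
LHS = (1 · 1)² = 1
RHS = 1² · 1 = 1

The sides agree, so this pair does not disprove the claim.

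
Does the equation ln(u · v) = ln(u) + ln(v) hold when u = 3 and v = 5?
Substituting u = 3, v = 5:

LHS = ln(3 · 5) = ln(15) ≈ 2.708
RHS = ln(3) + ln(5) ≈ 2.708

LHS = RHS, so the equation holds at this point.

Answer: Holds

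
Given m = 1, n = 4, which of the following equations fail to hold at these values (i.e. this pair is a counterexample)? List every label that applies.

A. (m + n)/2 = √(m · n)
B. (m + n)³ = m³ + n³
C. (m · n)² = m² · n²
Evaluating each claim at the given values:
A. LHS = 5/2, RHS = 2 → fails here (LHS ≠ RHS)
B. LHS = 125, RHS = 65 → fails here (LHS ≠ RHS)
C. LHS = 16, RHS = 16 → holds here (LHS = RHS)

Answer: A, B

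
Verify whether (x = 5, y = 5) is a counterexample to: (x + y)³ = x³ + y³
Substituting x = 5, y = 5:
LHS = (5 + 5)³ = 1000
RHS = 5³ + 5³ = 250

Since LHS ≠ RHS, this pair disproves the claim.

Answer: Yes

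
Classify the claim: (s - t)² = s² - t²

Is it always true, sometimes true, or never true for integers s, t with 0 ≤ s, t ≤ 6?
Sometimes true

It holds at (s, t) = (0, 0) (both sides equal 0), but fails at (s, t) = (3, 6) (LHS = 9, RHS = -27).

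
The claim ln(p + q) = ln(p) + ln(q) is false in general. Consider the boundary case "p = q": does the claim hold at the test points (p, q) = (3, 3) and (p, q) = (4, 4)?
At (3, 3): LHS = ln(6) ≈ 1.792 ≠ RHS = 2·ln(3) ≈ 2.197
At (4, 4): LHS = ln(8) ≈ 2.079 ≠ RHS = 2·ln(4) ≈ 2.773

Answer: No, fails at both test points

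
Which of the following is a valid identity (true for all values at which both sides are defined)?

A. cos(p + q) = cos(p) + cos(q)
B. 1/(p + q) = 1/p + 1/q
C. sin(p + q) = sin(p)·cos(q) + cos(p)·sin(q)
C

A: fails at (3, 7) — LHS = cos(10) ≈ -0.8391, RHS = cos(3) + cos(7) ≈ -0.2361.
B: fails at (1, 2) — LHS = 1/3, RHS = 3/2.
C: holds — e.g. at (1, 1), both sides equal sin(2) ≈ 0.9093.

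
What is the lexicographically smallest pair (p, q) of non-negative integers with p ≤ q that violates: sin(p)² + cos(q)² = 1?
(p, q) = (0, 1)

Substituting (0, 1) into the claim:
LHS = sin(0)² + cos(1)² = cos(1)² ≈ 0.2919
RHS = 1

Since LHS ≠ RHS, this pair disproves the claim, and no lexicographically smaller pair (p ≤ q, non-negative integers) does.

For instance (3, 7) is also a counterexample (LHS = sin(3)² + cos(7)² ≈ 0.5883, RHS = 1), but it's lexicographically larger.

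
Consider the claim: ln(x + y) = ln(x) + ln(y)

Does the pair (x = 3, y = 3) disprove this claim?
Substituting x = 3, y = 3:
LHS = ln(3 + 3) = ln(6) ≈ 1.792
RHS = ln(3) + ln(3) = 2·ln(3) ≈ 2.197

Since LHS ≠ RHS, this pair disproves the claim.

Answer: Yes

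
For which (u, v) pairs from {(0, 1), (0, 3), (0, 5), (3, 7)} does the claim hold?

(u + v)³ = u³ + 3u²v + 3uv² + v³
All pairs

Testing each pair:
(0, 1): LHS = 1, RHS = 1 → holds
(0, 3): LHS = 27, RHS = 27 → holds
(0, 5): LHS = 125, RHS = 125 → holds
(3, 7): LHS = 1000, RHS = 1000 → holds

Every pair satisfies the claim.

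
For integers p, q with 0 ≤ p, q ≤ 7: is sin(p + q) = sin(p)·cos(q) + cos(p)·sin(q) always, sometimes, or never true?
Always true

The identity holds for every pair in the range. For instance at (p, q) = (2, 3): both sides equal sin(5) ≈ -0.9589.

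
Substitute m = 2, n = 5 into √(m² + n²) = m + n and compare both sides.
LHS = √(2² + 5²) = √(29) ≈ 5.385
RHS = 2 + 5 = 7

LHS ≠ RHS (they differ by about 1.615), so the equation does not hold here.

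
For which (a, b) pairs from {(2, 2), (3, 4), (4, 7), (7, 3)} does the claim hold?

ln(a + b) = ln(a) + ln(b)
Testing each pair:
(2, 2): LHS = ln(4) ≈ 1.386, RHS = 2·ln(2) ≈ 1.386 → holds
(3, 4): LHS = ln(7) ≈ 1.946, RHS = ln(3) + ln(4) ≈ 2.485 → fails
(4, 7): LHS = ln(11) ≈ 2.398, RHS = ln(4) + ln(7) ≈ 3.332 → fails
(7, 3): LHS = ln(10) ≈ 2.303, RHS = ln(3) + ln(7) ≈ 3.045 → fails

1 of 4 pairs satisfies the claim.

Answer: (2, 2)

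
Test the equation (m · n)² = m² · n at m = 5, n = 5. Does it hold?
Substituting m = 5, n = 5:

LHS = (5 · 5)² = 625
RHS = 5² · 5 = 125

LHS ≠ RHS, so the equation does not hold at this point.

Answer: Fails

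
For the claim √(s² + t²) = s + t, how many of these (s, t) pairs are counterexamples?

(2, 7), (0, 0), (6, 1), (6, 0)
Testing each pair:
(2, 7): LHS = √(53) ≈ 7.28, RHS = 9 → counterexample
(0, 0): LHS = 0, RHS = 0 → satisfies claim
(6, 1): LHS = √(37) ≈ 6.083, RHS = 7 → counterexample
(6, 0): LHS = 6, RHS = 6 → satisfies claim

That makes 2 counterexamples.

Answer: 2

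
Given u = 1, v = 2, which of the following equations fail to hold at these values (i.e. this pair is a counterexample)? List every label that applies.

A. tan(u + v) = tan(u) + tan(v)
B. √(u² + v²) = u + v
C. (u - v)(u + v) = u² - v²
A, B

Evaluating each claim at the given values:
A. LHS = tan(3) ≈ -0.1425, RHS = tan(2) + tan(1) ≈ -0.6276 → fails here (LHS ≠ RHS)
B. LHS = √(5) ≈ 2.236, RHS = 3 → fails here (LHS ≠ RHS)
C. LHS = -3, RHS = -3 → holds here (LHS = RHS)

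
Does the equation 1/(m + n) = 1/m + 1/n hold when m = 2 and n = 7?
Substituting m = 2, n = 7:

LHS = 1/(2 + 7) = 1/9
RHS = 1/2 + 1/7 = 9/14

LHS ≠ RHS, so the equation does not hold at this point.

Answer: Fails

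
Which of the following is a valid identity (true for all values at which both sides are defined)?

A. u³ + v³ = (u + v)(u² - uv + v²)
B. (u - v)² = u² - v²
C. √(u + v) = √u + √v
A

A: holds — e.g. at (6, 7), both sides equal 559.
B: fails at (2, 5) — LHS = 9, RHS = -21.
C: fails at (3, 7) — LHS = √(10) ≈ 3.162, RHS = √(3) + √(7) ≈ 4.378.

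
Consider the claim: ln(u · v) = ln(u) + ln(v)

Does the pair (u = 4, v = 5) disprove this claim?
Substituting u = 4, v = 5:
LHS = ln(4 · 5) = ln(20) ≈ 2.996
RHS = ln(4) + ln(5) ≈ 2.996

The sides agree, so this pair does not disprove the claim.

Answer: No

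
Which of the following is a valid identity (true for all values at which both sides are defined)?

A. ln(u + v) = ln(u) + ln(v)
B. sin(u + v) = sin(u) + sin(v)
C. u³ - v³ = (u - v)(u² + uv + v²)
A: fails at (1, 1) — LHS = ln(2) ≈ 0.6931, RHS = 0.
B: fails at (4, 4) — LHS = sin(8) ≈ 0.9894, RHS = 2·sin(4) ≈ -1.514.
C: holds — e.g. at (2, 4), both sides equal -56.

Answer: C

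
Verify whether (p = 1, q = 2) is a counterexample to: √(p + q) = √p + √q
Substituting p = 1, q = 2:
LHS = √(1 + 2) = √(3) ≈ 1.732
RHS = √1 + √2 = 1 + √(2) ≈ 2.414

Since LHS ≠ RHS, this pair disproves the claim.

Answer: Yes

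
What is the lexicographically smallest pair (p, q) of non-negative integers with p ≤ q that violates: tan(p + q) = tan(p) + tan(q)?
(p, q) = (1, 1)

Substituting (1, 1) into the claim:
LHS = tan(1 + 1) = tan(2) ≈ -2.185
RHS = tan(1) + tan(1) = 2·tan(1) ≈ 3.115

Since LHS ≠ RHS, this pair disproves the claim, and no lexicographically smaller pair (p ≤ q, non-negative integers) does.

For instance (4, 5) is also a counterexample (LHS = tan(9) ≈ -0.4523, RHS = tan(5) + tan(4) ≈ -2.223), but it's lexicographically larger.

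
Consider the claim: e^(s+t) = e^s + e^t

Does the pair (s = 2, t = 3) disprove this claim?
Substituting s = 2, t = 3:
LHS = e^(2+3) = e^5 ≈ 148.4
RHS = e^2 + e^3 ≈ 27.47

Since LHS ≠ RHS, this pair disproves the claim.

Answer: Yes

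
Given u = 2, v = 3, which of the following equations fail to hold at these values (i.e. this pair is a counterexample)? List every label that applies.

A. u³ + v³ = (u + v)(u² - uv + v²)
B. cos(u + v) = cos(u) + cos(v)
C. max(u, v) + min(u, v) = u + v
Evaluating each claim at the given values:
A. LHS = 35, RHS = 35 → holds here (LHS = RHS)
B. LHS = cos(5) ≈ 0.2837, RHS = cos(3) + cos(2) ≈ -1.406 → fails here (LHS ≠ RHS)
C. LHS = 5, RHS = 5 → holds here (LHS = RHS)

Answer: B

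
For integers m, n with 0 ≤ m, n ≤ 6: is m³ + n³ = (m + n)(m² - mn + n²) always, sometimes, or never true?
Always true

The identity holds for every pair in the range. For instance at (m, n) = (0, 2): both sides equal 8.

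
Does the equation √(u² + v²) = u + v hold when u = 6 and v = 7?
Substituting u = 6, v = 7:

LHS = √(6² + 7²) = √(85) ≈ 9.22
RHS = 6 + 7 = 13

LHS ≠ RHS, so the equation does not hold at this point.

Answer: Fails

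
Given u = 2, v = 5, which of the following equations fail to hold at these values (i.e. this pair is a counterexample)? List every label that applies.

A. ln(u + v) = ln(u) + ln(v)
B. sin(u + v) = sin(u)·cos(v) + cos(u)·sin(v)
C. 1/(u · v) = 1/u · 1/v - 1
A, C

Evaluating each claim at the given values:
A. LHS = ln(7) ≈ 1.946, RHS = ln(2) + ln(5) ≈ 2.303 → fails here (LHS ≠ RHS)
B. LHS = sin(7) ≈ 0.657, RHS = sin(2)·cos(5) + sin(5)·cos(2) ≈ 0.657 → holds here (LHS = RHS)
C. LHS = 1/10, RHS = -9/10 → fails here (LHS ≠ RHS)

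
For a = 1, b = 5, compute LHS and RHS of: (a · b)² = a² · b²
LHS = (1 · 5)² = 25
RHS = 1² · 5² = 25

LHS = RHS: the two sides agree.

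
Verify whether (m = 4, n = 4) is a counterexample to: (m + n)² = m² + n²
Substituting m = 4, n = 4:
LHS = (4 + 4)² = 64
RHS = 4² + 4² = 32

Since LHS ≠ RHS, this pair disproves the claim.

Answer: Yes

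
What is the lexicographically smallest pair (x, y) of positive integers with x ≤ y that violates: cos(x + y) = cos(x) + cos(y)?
Substituting (1, 1) into the claim:
LHS = cos(1 + 1) = cos(2) ≈ -0.4161
RHS = cos(1) + cos(1) = 2·cos(1) ≈ 1.081

Since LHS ≠ RHS, this pair disproves the claim, and no lexicographically smaller pair (x ≤ y, positive integers) does.

For instance (7, 8) is also a counterexample (LHS = cos(15) ≈ -0.7597, RHS = cos(8) + cos(7) ≈ 0.6084), but it's lexicographically larger.

Answer: (x, y) = (1, 1)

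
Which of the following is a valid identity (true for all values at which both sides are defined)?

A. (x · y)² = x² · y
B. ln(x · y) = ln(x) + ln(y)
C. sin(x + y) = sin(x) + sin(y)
A: fails at (4, 5) — LHS = 400, RHS = 80.
B: holds — e.g. at (2, 3), both sides equal ln(6) ≈ 1.792.
C: fails at (2, 3) — LHS = sin(5) ≈ -0.9589, RHS = sin(3) + sin(2) ≈ 1.05.

Answer: B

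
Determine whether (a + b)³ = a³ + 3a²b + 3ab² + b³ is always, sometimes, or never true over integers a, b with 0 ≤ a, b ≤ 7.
Always true

The identity holds for every pair in the range. For instance at (a, b) = (3, 1): both sides equal 64.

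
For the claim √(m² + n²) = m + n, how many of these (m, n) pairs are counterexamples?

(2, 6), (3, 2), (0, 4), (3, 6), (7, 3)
4

Testing each pair:
(2, 6): LHS = 2·√(10) ≈ 6.325, RHS = 8 → counterexample
(3, 2): LHS = √(13) ≈ 3.606, RHS = 5 → counterexample
(0, 4): LHS = 4, RHS = 4 → satisfies claim
(3, 6): LHS = 3·√(5) ≈ 6.708, RHS = 9 → counterexample
(7, 3): LHS = √(58) ≈ 7.616, RHS = 10 → counterexample

That makes 4 counterexamples.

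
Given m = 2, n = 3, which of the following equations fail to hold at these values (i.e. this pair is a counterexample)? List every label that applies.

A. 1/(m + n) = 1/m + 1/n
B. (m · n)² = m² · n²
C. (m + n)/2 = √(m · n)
Evaluating each claim at the given values:
A. LHS = 1/5, RHS = 5/6 → fails here (LHS ≠ RHS)
B. LHS = 36, RHS = 36 → holds here (LHS = RHS)
C. LHS = 5/2, RHS = √(6) ≈ 2.449 → fails here (LHS ≠ RHS)

Answer: A, C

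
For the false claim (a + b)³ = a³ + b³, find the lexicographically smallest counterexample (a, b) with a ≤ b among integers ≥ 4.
(a, b) = (4, 4)

Substituting (4, 4) into the claim:
LHS = (4 + 4)³ = 512
RHS = 4³ + 4³ = 128

Since LHS ≠ RHS, this pair disproves the claim, and no lexicographically smaller pair (a ≤ b, integers ≥ 4) does.

For instance (10, 10) is also a counterexample (LHS = 8000, RHS = 2000), but it's lexicographically larger.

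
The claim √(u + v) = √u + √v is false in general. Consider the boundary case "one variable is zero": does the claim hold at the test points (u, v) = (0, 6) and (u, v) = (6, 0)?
At (0, 6): LHS = √(6) ≈ 2.449, RHS = √(6) ≈ 2.449 → equal
At (6, 0): LHS = √(6) ≈ 2.449, RHS = √(6) ≈ 2.449 → equal

So the claim does hold at both of these boundary points, even though it is not an identity.

Answer: Yes, holds at both test points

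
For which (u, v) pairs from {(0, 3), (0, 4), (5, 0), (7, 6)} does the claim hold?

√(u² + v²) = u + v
(0, 3), (0, 4), (5, 0)

Testing each pair:
(0, 3): LHS = 3, RHS = 3 → holds
(0, 4): LHS = 4, RHS = 4 → holds
(5, 0): LHS = 5, RHS = 5 → holds
(7, 6): LHS = √(85) ≈ 9.22, RHS = 13 → fails

3 of 4 pairs satisfy the claim.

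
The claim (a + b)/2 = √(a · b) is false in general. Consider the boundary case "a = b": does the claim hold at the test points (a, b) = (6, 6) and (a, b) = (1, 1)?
At (6, 6): LHS = 6, RHS = 6 → equal
At (1, 1): LHS = 1, RHS = 1 → equal

So the claim does hold at both of these boundary points, even though it is not an identity.

Answer: Yes, holds at both test points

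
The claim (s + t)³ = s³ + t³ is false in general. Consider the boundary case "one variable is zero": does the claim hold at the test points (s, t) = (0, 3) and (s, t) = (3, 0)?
Yes, holds at both test points

At (0, 3): LHS = 27, RHS = 27 → equal
At (3, 0): LHS = 27, RHS = 27 → equal

So the claim does hold at both of these boundary points, even though it is not an identity.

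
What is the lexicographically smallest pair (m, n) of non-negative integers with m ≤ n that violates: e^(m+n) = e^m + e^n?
Substituting (0, 0) into the claim:
LHS = e^(0+0) = 1
RHS = e^0 + e^0 = 2

Since LHS ≠ RHS, this pair disproves the claim, and no lexicographically smaller pair (m ≤ n, non-negative integers) does.

For instance (5, 5) is also a counterexample (LHS = e^10 ≈ 22026.5, RHS = 2·e^5 ≈ 296.8), but it's lexicographically larger.

Answer: (m, n) = (0, 0)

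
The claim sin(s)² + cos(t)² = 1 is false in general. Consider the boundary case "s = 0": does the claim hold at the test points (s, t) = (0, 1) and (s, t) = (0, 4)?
At (0, 1): LHS = cos(1)² ≈ 0.2919 ≠ RHS = 1
At (0, 4): LHS = cos(4)² ≈ 0.4272 ≠ RHS = 1

Answer: No, fails at both test points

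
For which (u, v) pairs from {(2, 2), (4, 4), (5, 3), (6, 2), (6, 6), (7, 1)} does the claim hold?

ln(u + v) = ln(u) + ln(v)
(2, 2)

Testing each pair:
(2, 2): LHS = ln(4) ≈ 1.386, RHS = 2·ln(2) ≈ 1.386 → holds
(4, 4): LHS = ln(8) ≈ 2.079, RHS = 2·ln(4) ≈ 2.773 → fails
(5, 3): LHS = ln(8) ≈ 2.079, RHS = ln(3) + ln(5) ≈ 2.708 → fails
(6, 2): LHS = ln(8) ≈ 2.079, RHS = ln(2) + ln(6) ≈ 2.485 → fails
(6, 6): LHS = ln(12) ≈ 2.485, RHS = 2·ln(6) ≈ 3.584 → fails
(7, 1): LHS = ln(8) ≈ 2.079, RHS = ln(7) ≈ 1.946 → fails

1 of 6 pairs satisfies the claim.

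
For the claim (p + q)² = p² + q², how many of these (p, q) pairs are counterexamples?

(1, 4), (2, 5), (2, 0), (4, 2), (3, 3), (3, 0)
4

Testing each pair:
(1, 4): LHS = 25, RHS = 17 → counterexample
(2, 5): LHS = 49, RHS = 29 → counterexample
(2, 0): LHS = 4, RHS = 4 → satisfies claim
(4, 2): LHS = 36, RHS = 20 → counterexample
(3, 3): LHS = 36, RHS = 18 → counterexample
(3, 0): LHS = 9, RHS = 9 → satisfies claim

That makes 4 counterexamples.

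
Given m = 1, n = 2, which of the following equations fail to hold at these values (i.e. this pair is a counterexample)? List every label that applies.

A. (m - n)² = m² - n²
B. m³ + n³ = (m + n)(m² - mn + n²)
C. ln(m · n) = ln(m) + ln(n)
Evaluating each claim at the given values:
A. LHS = 1, RHS = -3 → fails here (LHS ≠ RHS)
B. LHS = 9, RHS = 9 → holds here (LHS = RHS)
C. LHS = ln(2) ≈ 0.6931, RHS = ln(2) ≈ 0.6931 → holds here (LHS = RHS)

Answer: A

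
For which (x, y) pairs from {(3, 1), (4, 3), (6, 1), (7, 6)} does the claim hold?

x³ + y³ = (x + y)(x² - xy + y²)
All pairs

Testing each pair:
(3, 1): LHS = 28, RHS = 28 → holds
(4, 3): LHS = 91, RHS = 91 → holds
(6, 1): LHS = 217, RHS = 217 → holds
(7, 6): LHS = 559, RHS = 559 → holds

Every pair satisfies the claim.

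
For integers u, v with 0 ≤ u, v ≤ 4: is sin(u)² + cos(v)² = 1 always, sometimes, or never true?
Sometimes true

It holds at (u, v) = (1, 1) (both sides equal 1), but fails at (u, v) = (2, 4) (LHS = cos(4)² + sin(2)² ≈ 1.254, RHS = 1).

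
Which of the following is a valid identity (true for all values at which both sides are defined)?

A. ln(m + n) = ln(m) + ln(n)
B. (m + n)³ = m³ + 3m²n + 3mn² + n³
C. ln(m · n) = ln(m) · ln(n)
B

A: fails at (1, 5) — LHS = ln(6) ≈ 1.792, RHS = ln(5) ≈ 1.609.
B: holds — e.g. at (2, 3), both sides equal 125.
C: fails at (5, 5) — LHS = ln(25) ≈ 3.219, RHS = ln(5)² ≈ 2.59.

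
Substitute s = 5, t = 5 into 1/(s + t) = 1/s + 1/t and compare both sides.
LHS = 1/(5 + 5) = 1/10
RHS = 1/5 + 1/5 = 2/5

LHS ≠ RHS, so the equation does not hold here.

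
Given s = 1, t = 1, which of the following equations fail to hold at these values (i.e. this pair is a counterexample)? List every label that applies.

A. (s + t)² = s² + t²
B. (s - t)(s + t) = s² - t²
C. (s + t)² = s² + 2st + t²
A

Evaluating each claim at the given values:
A. LHS = 4, RHS = 2 → fails here (LHS ≠ RHS)
B. LHS = 0, RHS = 0 → holds here (LHS = RHS)
C. LHS = 4, RHS = 4 → holds here (LHS = RHS)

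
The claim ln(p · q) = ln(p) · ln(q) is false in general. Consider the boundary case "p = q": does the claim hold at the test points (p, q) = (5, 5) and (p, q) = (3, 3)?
No, fails at both test points

At (5, 5): LHS = ln(25) ≈ 3.219 ≠ RHS = ln(5)² ≈ 2.59
At (3, 3): LHS = ln(9) ≈ 2.197 ≠ RHS = ln(3)² ≈ 1.207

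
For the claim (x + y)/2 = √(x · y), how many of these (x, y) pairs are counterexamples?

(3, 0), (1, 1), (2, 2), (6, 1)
Testing each pair:
(3, 0): LHS = 3/2, RHS = 0 → counterexample
(1, 1): LHS = 1, RHS = 1 → satisfies claim
(2, 2): LHS = 2, RHS = 2 → satisfies claim
(6, 1): LHS = 7/2, RHS = √(6) ≈ 2.449 → counterexample

That makes 2 counterexamples.

Answer: 2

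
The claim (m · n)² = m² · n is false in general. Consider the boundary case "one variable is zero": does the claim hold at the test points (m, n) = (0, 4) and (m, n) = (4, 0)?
Yes, holds at both test points

At (0, 4): LHS = 0, RHS = 0 → equal
At (4, 0): LHS = 0, RHS = 0 → equal

So the claim does hold at both of these boundary points, even though it is not an identity.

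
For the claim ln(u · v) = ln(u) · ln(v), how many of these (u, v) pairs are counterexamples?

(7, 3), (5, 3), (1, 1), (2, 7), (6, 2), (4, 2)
5

Testing each pair:
(7, 3): LHS = ln(21) ≈ 3.045, RHS = ln(3)·ln(7) ≈ 2.138 → counterexample
(5, 3): LHS = ln(15) ≈ 2.708, RHS = ln(3)·ln(5) ≈ 1.768 → counterexample
(1, 1): LHS = 0, RHS = 0 → satisfies claim
(2, 7): LHS = ln(14) ≈ 2.639, RHS = ln(2)·ln(7) ≈ 1.349 → counterexample
(6, 2): LHS = ln(12) ≈ 2.485, RHS = ln(2)·ln(6) ≈ 1.242 → counterexample
(4, 2): LHS = ln(8) ≈ 2.079, RHS = ln(2)·ln(4) ≈ 0.9609 → counterexample

That makes 5 counterexamples.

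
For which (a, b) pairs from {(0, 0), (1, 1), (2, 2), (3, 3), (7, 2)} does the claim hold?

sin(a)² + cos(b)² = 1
(0, 0), (1, 1), (2, 2), (3, 3)

Testing each pair:
(0, 0): LHS = 1, RHS = 1 → holds
(1, 1): LHS = cos(1)² + sin(1)² = 1, RHS = 1 → holds
(2, 2): LHS = cos(2)² + sin(2)² = 1, RHS = 1 → holds
(3, 3): LHS = sin(3)² + cos(3)² = 1, RHS = 1 → holds
(7, 2): LHS = cos(2)² + sin(7)² ≈ 0.6048, RHS = 1 → fails

4 of 5 pairs satisfy the claim.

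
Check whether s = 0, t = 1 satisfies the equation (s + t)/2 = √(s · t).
Substituting s = 0, t = 1:

LHS = (0 + 1)/2 = 1/2
RHS = √(0 · 1) = 0

LHS ≠ RHS, so the equation does not hold at this point.

Answer: Fails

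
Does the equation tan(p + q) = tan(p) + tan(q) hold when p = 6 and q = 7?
Fails

Substituting p = 6, q = 7:

LHS = tan(6 + 7) = tan(13) ≈ 0.463
RHS = tan(6) + tan(7) ≈ 0.5804

LHS ≠ RHS, so the equation does not hold at this point.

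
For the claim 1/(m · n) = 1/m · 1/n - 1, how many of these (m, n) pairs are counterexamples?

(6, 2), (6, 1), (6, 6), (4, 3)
Testing each pair:
(6, 2): LHS = 1/12, RHS = -11/12 → counterexample
(6, 1): LHS = 1/6, RHS = -5/6 → counterexample
(6, 6): LHS = 1/36, RHS = -35/36 → counterexample
(4, 3): LHS = 1/12, RHS = -11/12 → counterexample

That makes 4 counterexamples.

Answer: 4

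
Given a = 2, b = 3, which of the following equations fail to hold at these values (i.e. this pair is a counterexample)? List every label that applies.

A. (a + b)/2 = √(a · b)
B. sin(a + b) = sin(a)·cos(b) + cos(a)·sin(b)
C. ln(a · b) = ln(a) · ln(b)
Evaluating each claim at the given values:
A. LHS = 5/2, RHS = √(6) ≈ 2.449 → fails here (LHS ≠ RHS)
B. LHS = sin(5) ≈ -0.9589, RHS = sin(2)·cos(3) + sin(3)·cos(2) ≈ -0.9589 → holds here (LHS = RHS)
C. LHS = ln(6) ≈ 1.792, RHS = ln(2)·ln(3) ≈ 0.7615 → fails here (LHS ≠ RHS)

Answer: A, C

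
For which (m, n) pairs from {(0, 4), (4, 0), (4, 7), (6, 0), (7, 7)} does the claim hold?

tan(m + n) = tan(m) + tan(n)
(0, 4), (4, 0), (6, 0)

Testing each pair:
(0, 4): LHS = tan(4) ≈ 1.158, RHS = tan(4) ≈ 1.158 → holds
(4, 0): LHS = tan(4) ≈ 1.158, RHS = tan(4) ≈ 1.158 → holds
(4, 7): LHS = tan(11) ≈ -226, RHS = tan(7) + tan(4) ≈ 2.029 → fails
(6, 0): LHS = tan(6) ≈ -0.291, RHS = tan(6) ≈ -0.291 → holds
(7, 7): LHS = tan(14) ≈ 7.245, RHS = 2·tan(7) ≈ 1.743 → fails

3 of 5 pairs satisfy the claim.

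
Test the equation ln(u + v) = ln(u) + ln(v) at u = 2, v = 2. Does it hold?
Substituting u = 2, v = 2:

LHS = ln(2 + 2) = ln(4) ≈ 1.386
RHS = ln(2) + ln(2) = 2·ln(2) ≈ 1.386

LHS = RHS, so the equation holds at this point.

Answer: Holds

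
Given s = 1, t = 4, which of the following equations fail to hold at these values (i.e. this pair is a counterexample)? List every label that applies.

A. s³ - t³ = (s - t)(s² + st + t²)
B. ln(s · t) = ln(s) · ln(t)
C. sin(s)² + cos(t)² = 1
Evaluating each claim at the given values:
A. LHS = -63, RHS = -63 → holds here (LHS = RHS)
B. LHS = ln(4) ≈ 1.386, RHS = 0 → fails here (LHS ≠ RHS)
C. LHS = cos(4)² + sin(1)² ≈ 1.135, RHS = 1 → fails here (LHS ≠ RHS)

Answer: B, C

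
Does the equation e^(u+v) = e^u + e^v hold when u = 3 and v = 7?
Fails

Substituting u = 3, v = 7:

LHS = e^(3+7) = e^10 ≈ 22026.5
RHS = e^3 + e^7 ≈ 1117

LHS ≠ RHS, so the equation does not hold at this point.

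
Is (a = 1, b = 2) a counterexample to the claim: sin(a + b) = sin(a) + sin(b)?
Substituting a = 1, b = 2:
LHS = sin(1 + 2) = sin(3) ≈ 0.1411
RHS = sin(1) + sin(2) ≈ 1.751

Since LHS ≠ RHS, this pair disproves the claim.

Answer: Yes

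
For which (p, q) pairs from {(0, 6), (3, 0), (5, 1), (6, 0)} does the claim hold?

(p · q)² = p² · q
All pairs

Testing each pair:
(0, 6): LHS = 0, RHS = 0 → holds
(3, 0): LHS = 0, RHS = 0 → holds
(5, 1): LHS = 25, RHS = 25 → holds
(6, 0): LHS = 0, RHS = 0 → holds

Every pair satisfies the claim.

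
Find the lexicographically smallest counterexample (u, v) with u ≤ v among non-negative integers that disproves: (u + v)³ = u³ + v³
At (0, 3): both sides equal 27, so it holds there.
At (0, 5): both sides equal 125, so it holds there.

Substituting (1, 1) into the claim:
LHS = (1 + 1)³ = 8
RHS = 1³ + 1³ = 2

Since LHS ≠ RHS, this pair disproves the claim, and no lexicographically smaller pair (u ≤ v, non-negative integers) does.

For instance (2, 4) is also a counterexample (LHS = 216, RHS = 72), but it's lexicographically larger.

Answer: (u, v) = (1, 1)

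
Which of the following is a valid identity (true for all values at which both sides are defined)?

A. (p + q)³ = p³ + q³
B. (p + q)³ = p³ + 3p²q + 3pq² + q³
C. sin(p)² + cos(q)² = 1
A: fails at (3, 3) — LHS = 216, RHS = 54.
B: holds — e.g. at (2, 7), both sides equal 729.
C: fails at (1, 2) — LHS = cos(2)² + sin(1)² ≈ 0.8813, RHS = 1.

Answer: B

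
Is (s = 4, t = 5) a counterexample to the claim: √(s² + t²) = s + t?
Substituting s = 4, t = 5:
LHS = √(4² + 5²) = √(41) ≈ 6.403
RHS = 4 + 5 = 9

Since LHS ≠ RHS, this pair disproves the claim.

Answer: Yes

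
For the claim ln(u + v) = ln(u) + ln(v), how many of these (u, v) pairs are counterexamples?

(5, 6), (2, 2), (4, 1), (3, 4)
3

Testing each pair:
(5, 6): LHS = ln(11) ≈ 2.398, RHS = ln(5) + ln(6) ≈ 3.401 → counterexample
(2, 2): LHS = ln(4) ≈ 1.386, RHS = 2·ln(2) ≈ 1.386 → satisfies claim
(4, 1): LHS = ln(5) ≈ 1.609, RHS = ln(4) ≈ 1.386 → counterexample
(3, 4): LHS = ln(7) ≈ 1.946, RHS = ln(3) + ln(4) ≈ 2.485 → counterexample

That makes 3 counterexamples.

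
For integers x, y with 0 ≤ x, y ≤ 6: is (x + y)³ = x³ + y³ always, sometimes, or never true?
It holds at (x, y) = (4, 0) (both sides equal 64), but fails at (x, y) = (1, 3) (LHS = 64, RHS = 28).

Answer: Sometimes true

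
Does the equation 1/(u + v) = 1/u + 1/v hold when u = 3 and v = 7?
Fails

Substituting u = 3, v = 7:

LHS = 1/(3 + 7) = 1/10
RHS = 1/3 + 1/7 = 10/21

LHS ≠ RHS, so the equation does not hold at this point.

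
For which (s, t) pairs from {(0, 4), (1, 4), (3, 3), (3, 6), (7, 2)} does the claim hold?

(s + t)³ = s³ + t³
(0, 4)

Testing each pair:
(0, 4): LHS = 64, RHS = 64 → holds
(1, 4): LHS = 125, RHS = 65 → fails
(3, 3): LHS = 216, RHS = 54 → fails
(3, 6): LHS = 729, RHS = 243 → fails
(7, 2): LHS = 729, RHS = 351 → fails

1 of 5 pairs satisfies the claim.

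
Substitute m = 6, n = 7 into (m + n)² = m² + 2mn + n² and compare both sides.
LHS = (6 + 7)² = 169
RHS = 6² + 2·6·7 + 7² = 169

LHS = RHS: the two sides agree.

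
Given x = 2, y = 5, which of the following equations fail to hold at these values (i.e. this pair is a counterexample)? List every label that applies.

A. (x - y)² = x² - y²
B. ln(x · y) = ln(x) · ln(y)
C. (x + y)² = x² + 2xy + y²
A, B

Evaluating each claim at the given values:
A. LHS = 9, RHS = -21 → fails here (LHS ≠ RHS)
B. LHS = ln(10) ≈ 2.303, RHS = ln(2)·ln(5) ≈ 1.116 → fails here (LHS ≠ RHS)
C. LHS = 49, RHS = 49 → holds here (LHS = RHS)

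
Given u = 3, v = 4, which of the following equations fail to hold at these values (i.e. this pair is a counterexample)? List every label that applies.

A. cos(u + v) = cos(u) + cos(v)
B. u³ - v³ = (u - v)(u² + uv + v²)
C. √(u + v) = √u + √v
A, C

Evaluating each claim at the given values:
A. LHS = cos(7) ≈ 0.7539, RHS = cos(3) + cos(4) ≈ -1.644 → fails here (LHS ≠ RHS)
B. LHS = -37, RHS = -37 → holds here (LHS = RHS)
C. LHS = √(7) ≈ 2.646, RHS = √(3) + 2 ≈ 3.732 → fails here (LHS ≠ RHS)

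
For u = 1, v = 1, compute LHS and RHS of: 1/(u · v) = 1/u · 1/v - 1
LHS = 1/(1 · 1) = 1
RHS = 1/1 · 1/1 - 1 = 0

LHS ≠ RHS, so the equation does not hold here.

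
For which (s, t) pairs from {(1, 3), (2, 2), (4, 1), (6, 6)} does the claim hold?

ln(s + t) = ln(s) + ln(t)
Testing each pair:
(1, 3): LHS = ln(4) ≈ 1.386, RHS = ln(3) ≈ 1.099 → fails
(2, 2): LHS = ln(4) ≈ 1.386, RHS = 2·ln(2) ≈ 1.386 → holds
(4, 1): LHS = ln(5) ≈ 1.609, RHS = ln(4) ≈ 1.386 → fails
(6, 6): LHS = ln(12) ≈ 2.485, RHS = 2·ln(6) ≈ 3.584 → fails

1 of 4 pairs satisfies the claim.

Answer: (2, 2)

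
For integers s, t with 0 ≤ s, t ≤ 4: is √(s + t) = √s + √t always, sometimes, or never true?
Sometimes true

It holds at (s, t) = (0, 3) (both sides equal √(3) ≈ 1.732), but fails at (s, t) = (2, 3) (LHS = √(5) ≈ 2.236, RHS = √(2) + √(3) ≈ 3.146).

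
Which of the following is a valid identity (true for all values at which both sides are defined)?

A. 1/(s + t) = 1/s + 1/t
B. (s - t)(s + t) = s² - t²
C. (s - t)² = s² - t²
B

A: fails at (6, 7) — LHS = 1/13, RHS = 13/42.
B: holds — e.g. at (1, 1), both sides equal 0.
C: fails at (3, 4) — LHS = 1, RHS = -7.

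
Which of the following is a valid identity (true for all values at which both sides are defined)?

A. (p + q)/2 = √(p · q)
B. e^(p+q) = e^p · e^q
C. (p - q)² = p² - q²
B

A: fails at (1, 3) — LHS = 2, RHS = √(3) ≈ 1.732.
B: holds — e.g. at (1, 2), both sides equal e^3 ≈ 20.09.
C: fails at (2, 4) — LHS = 4, RHS = -12.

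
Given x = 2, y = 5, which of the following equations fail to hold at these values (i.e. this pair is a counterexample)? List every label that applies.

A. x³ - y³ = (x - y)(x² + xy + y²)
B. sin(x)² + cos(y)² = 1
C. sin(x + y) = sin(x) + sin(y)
B, C

Evaluating each claim at the given values:
A. LHS = -117, RHS = -117 → holds here (LHS = RHS)
B. LHS = cos(5)² + sin(2)² ≈ 0.9073, RHS = 1 → fails here (LHS ≠ RHS)
C. LHS = sin(7) ≈ 0.657, RHS = sin(5) + sin(2) ≈ -0.04963 → fails here (LHS ≠ RHS)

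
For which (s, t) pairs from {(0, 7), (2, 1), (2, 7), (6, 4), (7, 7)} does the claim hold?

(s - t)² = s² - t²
Testing each pair:
(0, 7): LHS = 49, RHS = -49 → fails
(2, 1): LHS = 1, RHS = 3 → fails
(2, 7): LHS = 25, RHS = -45 → fails
(6, 4): LHS = 4, RHS = 20 → fails
(7, 7): LHS = 0, RHS = 0 → holds

1 of 5 pairs satisfies the claim.

Answer: (7, 7)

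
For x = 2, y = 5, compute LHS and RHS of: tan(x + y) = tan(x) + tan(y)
LHS = tan(2 + 5) = tan(7) ≈ 0.8714
RHS = tan(2) + tan(5) ≈ -5.566

LHS ≠ RHS (they differ by about 6.437), so the equation does not hold here.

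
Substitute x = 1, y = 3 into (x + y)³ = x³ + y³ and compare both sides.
LHS = (1 + 3)³ = 64
RHS = 1³ + 3³ = 28

LHS ≠ RHS, so the equation does not hold here.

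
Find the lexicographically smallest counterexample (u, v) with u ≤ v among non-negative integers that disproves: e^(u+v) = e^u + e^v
Substituting (0, 0) into the claim:
LHS = e^(0+0) = 1
RHS = e^0 + e^0 = 2

Since LHS ≠ RHS, this pair disproves the claim, and no lexicographically smaller pair (u ≤ v, non-negative integers) does.

For instance (2, 6) is also a counterexample (LHS = e^8 ≈ 2981, RHS = e^2 + e^6 ≈ 410.8), but it's lexicographically larger.

Answer: (u, v) = (0, 0)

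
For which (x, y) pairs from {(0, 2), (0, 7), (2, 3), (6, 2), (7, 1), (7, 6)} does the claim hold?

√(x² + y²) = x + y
Testing each pair:
(0, 2): LHS = 2, RHS = 2 → holds
(0, 7): LHS = 7, RHS = 7 → holds
(2, 3): LHS = √(13) ≈ 3.606, RHS = 5 → fails
(6, 2): LHS = 2·√(10) ≈ 6.325, RHS = 8 → fails
(7, 1): LHS = 5·√(2) ≈ 7.071, RHS = 8 → fails
(7, 6): LHS = √(85) ≈ 9.22, RHS = 13 → fails

2 of 6 pairs satisfy the claim.

Answer: (0, 2), (0, 7)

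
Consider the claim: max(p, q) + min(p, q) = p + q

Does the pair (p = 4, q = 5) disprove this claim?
Substituting p = 4, q = 5:
LHS = max(4, 5) + min(4, 5) = 9
RHS = 4 + 5 = 9

The sides agree, so this pair does not disprove the claim.

Answer: No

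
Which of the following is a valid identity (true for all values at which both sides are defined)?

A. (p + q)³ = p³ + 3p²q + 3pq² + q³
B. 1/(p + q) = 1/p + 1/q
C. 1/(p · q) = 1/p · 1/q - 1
A

A: holds — e.g. at (3, 7), both sides equal 1000.
B: fails at (4, 4) — LHS = 1/8, RHS = 1/2.
C: fails at (2, 3) — LHS = 1/6, RHS = -5/6.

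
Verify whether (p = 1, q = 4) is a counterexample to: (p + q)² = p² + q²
Yes

Substituting p = 1, q = 4:
LHS = (1 + 4)² = 25
RHS = 1² + 4² = 17

Since LHS ≠ RHS, this pair disproves the claim.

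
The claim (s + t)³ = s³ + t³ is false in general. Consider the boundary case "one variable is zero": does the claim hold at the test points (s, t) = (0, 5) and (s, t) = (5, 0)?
At (0, 5): LHS = 125, RHS = 125 → equal
At (5, 0): LHS = 125, RHS = 125 → equal

So the claim does hold at both of these boundary points, even though it is not an identity.

Answer: Yes, holds at both test points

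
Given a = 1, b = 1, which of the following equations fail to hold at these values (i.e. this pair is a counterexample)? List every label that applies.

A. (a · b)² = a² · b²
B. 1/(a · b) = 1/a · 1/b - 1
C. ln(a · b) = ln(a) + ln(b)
Evaluating each claim at the given values:
A. LHS = 1, RHS = 1 → holds here (LHS = RHS)
B. LHS = 1, RHS = 0 → fails here (LHS ≠ RHS)
C. LHS = 0, RHS = 0 → holds here (LHS = RHS)

Answer: B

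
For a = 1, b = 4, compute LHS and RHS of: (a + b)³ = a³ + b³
LHS = (1 + 4)³ = 125
RHS = 1³ + 4³ = 65

LHS ≠ RHS, so the equation does not hold here.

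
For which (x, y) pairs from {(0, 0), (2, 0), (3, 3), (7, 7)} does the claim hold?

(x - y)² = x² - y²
All pairs

Testing each pair:
(0, 0): LHS = 0, RHS = 0 → holds
(2, 0): LHS = 4, RHS = 4 → holds
(3, 3): LHS = 0, RHS = 0 → holds
(7, 7): LHS = 0, RHS = 0 → holds

Every pair satisfies the claim.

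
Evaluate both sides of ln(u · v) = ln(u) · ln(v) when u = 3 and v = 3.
LHS = ln(3 · 3) = ln(9) ≈ 2.197
RHS = ln(3) · ln(3) = ln(3)² ≈ 1.207

LHS ≠ RHS (they differ by about 0.9903), so the equation does not hold here.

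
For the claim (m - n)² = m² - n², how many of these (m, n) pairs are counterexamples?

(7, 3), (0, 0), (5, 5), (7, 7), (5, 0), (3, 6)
2

Testing each pair:
(7, 3): LHS = 16, RHS = 40 → counterexample
(0, 0): LHS = 0, RHS = 0 → satisfies claim
(5, 5): LHS = 0, RHS = 0 → satisfies claim
(7, 7): LHS = 0, RHS = 0 → satisfies claim
(5, 0): LHS = 25, RHS = 25 → satisfies claim
(3, 6): LHS = 9, RHS = -27 → counterexample

That makes 2 counterexamples.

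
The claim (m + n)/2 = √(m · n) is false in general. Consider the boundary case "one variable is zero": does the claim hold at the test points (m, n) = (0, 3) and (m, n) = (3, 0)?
At (0, 3): LHS = 3/2 ≠ RHS = 0
At (3, 0): LHS = 3/2 ≠ RHS = 0

Answer: No, fails at both test points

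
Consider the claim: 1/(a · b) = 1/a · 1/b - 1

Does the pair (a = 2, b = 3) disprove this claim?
Substituting a = 2, b = 3:
LHS = 1/(2 · 3) = 1/6
RHS = 1/2 · 1/3 - 1 = -5/6

Since LHS ≠ RHS, this pair disproves the claim.

Answer: Yes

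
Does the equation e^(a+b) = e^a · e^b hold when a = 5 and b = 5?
Substituting a = 5, b = 5:

LHS = e^(5+5) = e^10 ≈ 22026.5
RHS = e^5 · e^5 = e^10 ≈ 22026.5

LHS = RHS, so the equation holds at this point.

Answer: Holds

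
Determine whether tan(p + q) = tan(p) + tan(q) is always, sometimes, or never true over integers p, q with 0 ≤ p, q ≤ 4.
It holds at (p, q) = (0, 4) (both sides equal tan(4) ≈ 1.158), but fails at (p, q) = (1, 1) (LHS = tan(2) ≈ -2.185, RHS = 2·tan(1) ≈ 3.115).

Answer: Sometimes true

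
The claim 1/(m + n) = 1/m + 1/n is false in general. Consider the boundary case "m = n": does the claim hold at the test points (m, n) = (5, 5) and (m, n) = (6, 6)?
At (5, 5): LHS = 1/10 ≠ RHS = 2/5
At (6, 6): LHS = 1/12 ≠ RHS = 1/3

Answer: No, fails at both test points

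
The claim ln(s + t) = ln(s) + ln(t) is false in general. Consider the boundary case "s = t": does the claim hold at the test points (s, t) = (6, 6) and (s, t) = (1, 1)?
No, fails at both test points

At (6, 6): LHS = ln(12) ≈ 2.485 ≠ RHS = 2·ln(6) ≈ 3.584
At (1, 1): LHS = ln(2) ≈ 0.6931 ≠ RHS = 0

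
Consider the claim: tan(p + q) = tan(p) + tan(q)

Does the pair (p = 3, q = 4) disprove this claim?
Yes

Substituting p = 3, q = 4:
LHS = tan(3 + 4) = tan(7) ≈ 0.8714
RHS = tan(3) + tan(4) ≈ 1.015

Since LHS ≠ RHS, this pair disproves the claim.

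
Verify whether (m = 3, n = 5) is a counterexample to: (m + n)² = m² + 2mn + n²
No

Substituting m = 3, n = 5:
LHS = (3 + 5)² = 64
RHS = 3² + 2·3·5 + 5² = 64

The sides agree, so this pair does not disprove the claim.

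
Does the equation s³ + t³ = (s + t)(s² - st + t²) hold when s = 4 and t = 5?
Holds

Substituting s = 4, t = 5:

LHS = 4³ + 5³ = 189
RHS = (4 + 5)(4² - 4·5 + 5²) = 189

LHS = RHS, so the equation holds at this point.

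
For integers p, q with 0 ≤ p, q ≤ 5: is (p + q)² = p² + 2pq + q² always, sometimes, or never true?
The identity holds for every pair in the range. For instance at (p, q) = (4, 2): both sides equal 36.

Answer: Always true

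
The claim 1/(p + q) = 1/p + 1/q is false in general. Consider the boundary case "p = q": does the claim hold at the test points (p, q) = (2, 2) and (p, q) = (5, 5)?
No, fails at both test points

At (2, 2): LHS = 1/4 ≠ RHS = 1
At (5, 5): LHS = 1/10 ≠ RHS = 2/5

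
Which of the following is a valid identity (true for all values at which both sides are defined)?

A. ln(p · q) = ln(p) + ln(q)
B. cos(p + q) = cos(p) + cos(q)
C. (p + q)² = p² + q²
A: holds — e.g. at (4, 4), both sides equal ln(16) ≈ 2.773.
B: fails at (3, 3) — LHS = cos(6) ≈ 0.9602, RHS = 2·cos(3) ≈ -1.98.
C: fails at (3, 4) — LHS = 49, RHS = 25.

Answer: A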